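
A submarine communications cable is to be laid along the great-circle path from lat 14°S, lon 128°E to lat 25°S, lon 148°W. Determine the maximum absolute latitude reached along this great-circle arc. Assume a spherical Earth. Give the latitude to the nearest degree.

The great circle lies in the plane with unit normal n̂ = (p₁ × p₂)/|p₁ × p₂|.
Here n̂_z ≈ +0.892; the vertex latitude is φ_max = arccos|n̂_z| ≈ 26.9°.
Check via Clairaut: cos φ_max = |cos φ₁| · sin C = cos(14.0°)·sin(113.2°) ≈ 0.892, again giving ≈ 26.9°.

≈ 27°S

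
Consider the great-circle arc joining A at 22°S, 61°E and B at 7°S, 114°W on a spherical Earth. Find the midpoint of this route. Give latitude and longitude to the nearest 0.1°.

Write both endpoints as unit vectors p₁, p₂ with components (cos φ cos λ, cos φ sin λ, sin φ).
The central angle between the endpoints is δ = arccos(p₁·p₂) ≈ 2.628 rad (150.6°).
Interpolate at f = 1/2 with slerp weights a = sin((1−f)δ)/sin δ ≈ 1.970, b = sin(fδ)/sin δ ≈ 1.970.
p = a·p₁ + b·p₂ ≈ (0.090, -0.189, -0.978); φ = arcsin(p_z) ≈ -77.93°, λ = atan2(p_y, p_x) ≈ -64.45°.

≈ 77.9°S, 64.4°W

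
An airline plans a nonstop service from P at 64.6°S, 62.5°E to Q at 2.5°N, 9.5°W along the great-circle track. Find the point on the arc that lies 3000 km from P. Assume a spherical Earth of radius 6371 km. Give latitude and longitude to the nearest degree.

From cos δ = sin φ₁ sin φ₂ + cos φ₁ cos φ₂ cos Δλ, the central angle is δ ≈ 1.478 rad (84.7°). The total great-circle distance is δ·R ≈ 1.478 × 6371 ≈ 9414 km, so the target fraction is f = 3000/9414 ≈ 0.319.
Interpolate at f ≈ 0.319 with slerp weights a = sin((1−f)δ)/sin δ ≈ 0.849, b = sin(fδ)/sin δ ≈ 0.456.
p = a·p₁ + b·p₂ ≈ (0.617, 0.248, -0.747); φ = arcsin(p_z) ≈ -48.32°, λ = atan2(p_y, p_x) ≈ 21.88°.

≈ 48°S, 22°E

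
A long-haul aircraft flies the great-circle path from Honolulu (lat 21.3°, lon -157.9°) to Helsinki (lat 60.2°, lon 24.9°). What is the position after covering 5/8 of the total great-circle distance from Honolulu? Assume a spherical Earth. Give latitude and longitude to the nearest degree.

From cos δ = sin φ₁ sin φ₂ + cos φ₁ cos φ₂ cos Δλ, the central angle is δ ≈ 1.719 rad (98.5°).
Interpolate at f = 5/8 with slerp weights a = sin((1−f)δ)/sin δ ≈ 0.607, b = sin(fδ)/sin δ ≈ 0.889.
p = a·p₁ + b·p₂ ≈ (-0.124, -0.027, 0.992); φ = arcsin(p_z) ≈ 82.73°, λ = atan2(p_y, p_x) ≈ -167.72°.

≈ lat 83°, lon -168°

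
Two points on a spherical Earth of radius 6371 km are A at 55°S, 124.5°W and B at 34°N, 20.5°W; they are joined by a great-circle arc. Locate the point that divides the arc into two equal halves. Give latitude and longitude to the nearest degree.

Write both endpoints as unit vectors p₁, p₂ with components (cos φ cos λ, cos φ sin λ, sin φ).
The central angle between the endpoints is δ = arccos(p₁·p₂) ≈ 2.181 rad (125.0°).
Interpolate at f = 1/2 with slerp weights a = sin((1−f)δ)/sin δ ≈ 1.082, b = sin(fδ)/sin δ ≈ 1.082.
p = a·p₁ + b·p₂ ≈ (0.489, -0.826, -0.281); φ = arcsin(p_z) ≈ -16.34°, λ = atan2(p_y, p_x) ≈ -59.38°.

≈ 16°S, 59°W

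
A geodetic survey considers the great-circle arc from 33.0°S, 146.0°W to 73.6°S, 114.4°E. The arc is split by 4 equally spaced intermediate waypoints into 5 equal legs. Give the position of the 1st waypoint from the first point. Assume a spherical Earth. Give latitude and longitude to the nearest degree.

≈ 44°S, 151°W

From cos δ = sin φ₁ sin φ₂ + cos φ₁ cos φ₂ cos Δλ, the central angle is δ ≈ 1.067 rad (61.1°).
Interpolate at f = 1/5 with slerp weights a = sin((1−f)δ)/sin δ ≈ 0.861, b = sin(fδ)/sin δ ≈ 0.242.
p = a·p₁ + b·p₂ ≈ (-0.627, -0.341, -0.701); φ = arcsin(p_z) ≈ -44.48°, λ = atan2(p_y, p_x) ≈ -151.41°.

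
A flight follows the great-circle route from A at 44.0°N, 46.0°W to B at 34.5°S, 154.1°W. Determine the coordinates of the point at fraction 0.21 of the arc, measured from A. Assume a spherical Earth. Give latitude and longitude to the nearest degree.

≈ 32°N, 76°W

From cos δ = sin φ₁ sin φ₂ + cos φ₁ cos φ₂ cos Δλ, the central angle is δ ≈ 2.187 rad (125.3°).
Interpolate at f = 0.21 with slerp weights a = sin((1−f)δ)/sin δ ≈ 1.210, b = sin(fδ)/sin δ ≈ 0.543.
p = a·p₁ + b·p₂ ≈ (0.202, -0.822, 0.533); φ = arcsin(p_z) ≈ 32.21°, λ = atan2(p_y, p_x) ≈ -76.18°.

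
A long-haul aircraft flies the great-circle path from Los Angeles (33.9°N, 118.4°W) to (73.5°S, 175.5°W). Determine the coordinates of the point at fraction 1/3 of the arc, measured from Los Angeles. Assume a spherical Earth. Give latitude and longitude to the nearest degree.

≈ (3°S, 128°W)

The haversine formula gives a central angle δ ≈ 1.990 rad (114.0°) between the endpoints.
Interpolate at f = 1/3 with slerp weights a = sin((1−f)δ)/sin δ ≈ 1.062, b = sin(fδ)/sin δ ≈ 0.674.
p = a·p₁ + b·p₂ ≈ (-0.610, -0.790, -0.054); φ = arcsin(p_z) ≈ -3.08°, λ = atan2(p_y, p_x) ≈ -127.66°.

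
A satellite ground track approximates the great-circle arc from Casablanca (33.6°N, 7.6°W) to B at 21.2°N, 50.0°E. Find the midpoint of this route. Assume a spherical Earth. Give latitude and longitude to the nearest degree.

Convert each endpoint to a unit vector on the sphere (x = cos φ cos λ, y = cos φ sin λ, z = sin φ).
The central angle between the endpoints is δ = arccos(p₁·p₂) ≈ 0.907 rad (52.0°).
Interpolate at f = 1/2 with slerp weights a = sin((1−f)δ)/sin δ ≈ 0.556, b = sin(fδ)/sin δ ≈ 0.556.
p = a·p₁ + b·p₂ ≈ (0.793, 0.336, 0.509); φ = arcsin(p_z) ≈ 30.59°, λ = atan2(p_y, p_x) ≈ 22.97°.

≈ 31°N, 23°E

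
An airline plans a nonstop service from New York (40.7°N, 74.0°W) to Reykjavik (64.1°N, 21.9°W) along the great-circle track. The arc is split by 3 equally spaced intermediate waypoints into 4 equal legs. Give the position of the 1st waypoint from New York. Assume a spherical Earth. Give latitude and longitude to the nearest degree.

Write both endpoints as unit vectors p₁, p₂ with components (cos φ cos λ, cos φ sin λ, sin φ).
The central angle between the endpoints is δ = arccos(p₁·p₂) ≈ 0.660 rad (37.8°).
Interpolate at f = 1/4 with slerp weights a = sin((1−f)δ)/sin δ ≈ 0.775, b = sin(fδ)/sin δ ≈ 0.268.
p = a·p₁ + b·p₂ ≈ (0.270, -0.608, 0.746); φ = arcsin(p_z) ≈ 48.26°, λ = atan2(p_y, p_x) ≈ -66.03°.

≈ 48°N, 66°W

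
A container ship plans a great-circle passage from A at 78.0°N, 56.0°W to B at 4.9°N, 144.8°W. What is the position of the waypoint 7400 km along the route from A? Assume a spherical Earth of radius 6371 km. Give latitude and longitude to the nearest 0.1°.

Convert each endpoint to a unit vector on the sphere (x = cos φ cos λ, y = cos φ sin λ, z = sin φ).
The central angle between the endpoints is δ = arccos(p₁·p₂) ≈ 1.483 rad (85.0°). The total great-circle distance is δ·R ≈ 1.483 × 6371 ≈ 9447 km, so the target fraction is f = 7400/9447 ≈ 0.783.
Interpolate at f ≈ 0.783 with slerp weights a = sin((1−f)δ)/sin δ ≈ 0.317, b = sin(fδ)/sin δ ≈ 0.921.
p = a·p₁ + b·p₂ ≈ (-0.713, -0.584, 0.389); φ = arcsin(p_z) ≈ 22.88°, λ = atan2(p_y, p_x) ≈ -140.70°.

≈ 22.9°N, 140.7°W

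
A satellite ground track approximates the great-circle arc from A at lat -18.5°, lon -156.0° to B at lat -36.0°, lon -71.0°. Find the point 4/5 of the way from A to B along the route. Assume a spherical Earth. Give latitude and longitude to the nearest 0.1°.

Convert each endpoint to a unit vector on the sphere (x = cos φ cos λ, y = cos φ sin λ, z = sin φ).
The central angle between the endpoints is δ = arccos(p₁·p₂) ≈ 1.315 rad (75.3°).
Interpolate at f = 4/5 with slerp weights a = sin((1−f)δ)/sin δ ≈ 0.269, b = sin(fδ)/sin δ ≈ 0.898.
p = a·p₁ + b·p₂ ≈ (0.004, -0.790, -0.613); φ = arcsin(p_z) ≈ -37.79°, λ = atan2(p_y, p_x) ≈ -89.74°.

≈ lat -37.8°, lon -89.7°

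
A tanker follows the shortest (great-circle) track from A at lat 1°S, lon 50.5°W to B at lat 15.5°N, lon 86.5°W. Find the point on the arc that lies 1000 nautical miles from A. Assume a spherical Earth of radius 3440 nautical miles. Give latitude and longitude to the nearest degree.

Write both endpoints as unit vectors p₁, p₂ with components (cos φ cos λ, cos φ sin λ, sin φ).
The central angle between the endpoints is δ = arccos(p₁·p₂) ≈ 0.684 rad (39.2°). The total great-circle distance is δ·R ≈ 0.684 × 3440 ≈ 2354 nmi, so the target fraction is f = 1000/2354 ≈ 0.425.
Interpolate at f ≈ 0.425 with slerp weights a = sin((1−f)δ)/sin δ ≈ 0.607, b = sin(fδ)/sin δ ≈ 0.453.
p = a·p₁ + b·p₂ ≈ (0.413, -0.904, 0.111); φ = arcsin(p_z) ≈ 6.35°, λ = atan2(p_y, p_x) ≈ -65.47°.

≈ lat 6°N, lon 65°W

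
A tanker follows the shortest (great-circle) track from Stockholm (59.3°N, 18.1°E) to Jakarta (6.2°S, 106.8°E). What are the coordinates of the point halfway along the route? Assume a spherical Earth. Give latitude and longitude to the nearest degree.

≈ 34°N, 80°E

From cos δ = sin φ₁ sin φ₂ + cos φ₁ cos φ₂ cos Δλ, the central angle is δ ≈ 1.652 rad (94.7°).
Interpolate at f = 1/2 with slerp weights a = sin((1−f)δ)/sin δ ≈ 0.738, b = sin(fδ)/sin δ ≈ 0.738.
p = a·p₁ + b·p₂ ≈ (0.146, 0.819, 0.555); φ = arcsin(p_z) ≈ 33.69°, λ = atan2(p_y, p_x) ≈ 79.89°.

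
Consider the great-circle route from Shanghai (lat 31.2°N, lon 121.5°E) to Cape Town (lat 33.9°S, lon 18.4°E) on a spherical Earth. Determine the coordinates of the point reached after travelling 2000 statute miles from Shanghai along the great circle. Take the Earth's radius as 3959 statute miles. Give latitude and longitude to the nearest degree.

≈ lat 16°N, lon 94°E

Convert each endpoint to a unit vector on the sphere (x = cos φ cos λ, y = cos φ sin λ, z = sin φ).
The central angle between the endpoints is δ = arccos(p₁·p₂) ≈ 2.037 rad (116.7°). The total great-circle distance is δ·R ≈ 2.037 × 3959 ≈ 8066 mi, so the target fraction is f = 2000/8066 ≈ 0.248.
Interpolate at f ≈ 0.248 with slerp weights a = sin((1−f)δ)/sin δ ≈ 1.119, b = sin(fδ)/sin δ ≈ 0.542.
p = a·p₁ + b·p₂ ≈ (-0.073, 0.958, 0.277); φ = arcsin(p_z) ≈ 16.10°, λ = atan2(p_y, p_x) ≈ 94.37°.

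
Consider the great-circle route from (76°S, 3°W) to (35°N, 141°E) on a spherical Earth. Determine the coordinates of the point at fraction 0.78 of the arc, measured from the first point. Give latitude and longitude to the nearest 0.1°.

The haversine formula gives a central angle δ ≈ 2.370 rad (135.8°) between the endpoints.
Interpolate at f = 0.78 with slerp weights a = sin((1−f)δ)/sin δ ≈ 0.714, b = sin(fδ)/sin δ ≈ 1.379.
p = a·p₁ + b·p₂ ≈ (-0.705, 0.702, 0.098); φ = arcsin(p_z) ≈ 5.62°, λ = atan2(p_y, p_x) ≈ 135.14°.

≈ (5.6°N, 135.1°E)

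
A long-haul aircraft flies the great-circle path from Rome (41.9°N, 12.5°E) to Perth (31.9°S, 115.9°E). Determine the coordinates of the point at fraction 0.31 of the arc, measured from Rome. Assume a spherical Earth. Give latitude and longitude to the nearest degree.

Convert each endpoint to a unit vector on the sphere (x = cos φ cos λ, y = cos φ sin λ, z = sin φ).
The central angle between the endpoints is δ = arccos(p₁·p₂) ≈ 2.094 rad (120.0°).
Interpolate at f = 0.31 with slerp weights a = sin((1−f)δ)/sin δ ≈ 1.145, b = sin(fδ)/sin δ ≈ 0.698.
p = a·p₁ + b·p₂ ≈ (0.573, 0.717, 0.396); φ = arcsin(p_z) ≈ 23.33°, λ = atan2(p_y, p_x) ≈ 51.36°.

≈ (23°N, 51°E)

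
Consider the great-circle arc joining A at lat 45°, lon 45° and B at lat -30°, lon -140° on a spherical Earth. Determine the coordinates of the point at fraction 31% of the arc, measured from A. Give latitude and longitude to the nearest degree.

The haversine formula gives a central angle δ ≈ 2.871 rad (164.5°) between the endpoints.
Interpolate at f = 0.31 with slerp weights a = sin((1−f)δ)/sin δ ≈ 3.430, b = sin(fδ)/sin δ ≈ 2.906.
p = a·p₁ + b·p₂ ≈ (-0.213, 0.097, 0.972); φ = arcsin(p_z) ≈ 76.45°, λ = atan2(p_y, p_x) ≈ 155.51°.

≈ lat 76°, lon 156°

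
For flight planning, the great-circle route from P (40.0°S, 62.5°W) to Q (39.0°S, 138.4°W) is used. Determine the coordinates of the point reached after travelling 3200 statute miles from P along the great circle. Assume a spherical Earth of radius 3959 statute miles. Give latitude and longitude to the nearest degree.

≈ (43°S, 126°W)

From cos δ = sin φ₁ sin φ₂ + cos φ₁ cos φ₂ cos Δλ, the central angle is δ ≈ 0.989 rad (56.7°). The total great-circle distance is δ·R ≈ 0.989 × 3959 ≈ 3915 mi, so the target fraction is f = 3200/3915 ≈ 0.817.
Interpolate at f ≈ 0.817 with slerp weights a = sin((1−f)δ)/sin δ ≈ 0.215, b = sin(fδ)/sin δ ≈ 0.866.
p = a·p₁ + b·p₂ ≈ (-0.427, -0.593, -0.683); φ = arcsin(p_z) ≈ -43.07°, λ = atan2(p_y, p_x) ≈ -125.76°.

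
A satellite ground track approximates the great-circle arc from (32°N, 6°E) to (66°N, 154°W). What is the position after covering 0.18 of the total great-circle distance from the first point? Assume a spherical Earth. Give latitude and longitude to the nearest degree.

Convert each endpoint to a unit vector on the sphere (x = cos φ cos λ, y = cos φ sin λ, z = sin φ).
The central angle between the endpoints is δ = arccos(p₁·p₂) ≈ 1.410 rad (80.8°).
Interpolate at f = 0.18 with slerp weights a = sin((1−f)δ)/sin δ ≈ 0.927, b = sin(fδ)/sin δ ≈ 0.254.
p = a·p₁ + b·p₂ ≈ (0.689, 0.037, 0.724); φ = arcsin(p_z) ≈ 46.37°, λ = atan2(p_y, p_x) ≈ 3.06°.

≈ (46°N, 3°E)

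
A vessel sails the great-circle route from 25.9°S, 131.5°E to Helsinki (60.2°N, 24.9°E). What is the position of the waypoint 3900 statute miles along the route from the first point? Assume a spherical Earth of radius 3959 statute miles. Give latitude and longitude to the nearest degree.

Write both endpoints as unit vectors p₁, p₂ with components (cos φ cos λ, cos φ sin λ, sin φ).
The central angle between the endpoints is δ = arccos(p₁·p₂) ≈ 2.102 rad (120.4°). The total great-circle distance is δ·R ≈ 2.102 × 3959 ≈ 8323 mi, so the target fraction is f = 3900/8323 ≈ 0.469.
Interpolate at f ≈ 0.469 with slerp weights a = sin((1−f)δ)/sin δ ≈ 1.043, b = sin(fδ)/sin δ ≈ 0.967.
p = a·p₁ + b·p₂ ≈ (-0.186, 0.905, 0.383); φ = arcsin(p_z) ≈ 22.54°, λ = atan2(p_y, p_x) ≈ 101.60°.

≈ 23°N, 102°E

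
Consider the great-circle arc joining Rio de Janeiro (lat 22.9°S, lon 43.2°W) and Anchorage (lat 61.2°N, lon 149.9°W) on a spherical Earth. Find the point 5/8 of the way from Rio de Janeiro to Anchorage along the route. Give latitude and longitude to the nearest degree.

Convert each endpoint to a unit vector on the sphere (x = cos φ cos λ, y = cos φ sin λ, z = sin φ).
The central angle between the endpoints is δ = arccos(p₁·p₂) ≈ 2.058 rad (117.9°).
Interpolate at f = 5/8 with slerp weights a = sin((1−f)δ)/sin δ ≈ 0.790, b = sin(fδ)/sin δ ≈ 1.086.
p = a·p₁ + b·p₂ ≈ (0.077, -0.760, 0.645); φ = arcsin(p_z) ≈ 40.16°, λ = atan2(p_y, p_x) ≈ -84.19°.

≈ lat 40°N, lon 84°W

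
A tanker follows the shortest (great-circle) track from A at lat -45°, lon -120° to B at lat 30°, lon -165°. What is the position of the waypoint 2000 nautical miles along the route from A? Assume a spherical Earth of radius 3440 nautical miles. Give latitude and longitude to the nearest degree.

≈ lat -17°, lon -141°

Write both endpoints as unit vectors p₁, p₂ with components (cos φ cos λ, cos φ sin λ, sin φ).
The central angle between the endpoints is δ = arccos(p₁·p₂) ≈ 1.491 rad (85.4°). The total great-circle distance is δ·R ≈ 1.491 × 3440 ≈ 5130 nmi, so the target fraction is f = 2000/5130 ≈ 0.390.
Interpolate at f ≈ 0.390 with slerp weights a = sin((1−f)δ)/sin δ ≈ 0.792, b = sin(fδ)/sin δ ≈ 0.551.
p = a·p₁ + b·p₂ ≈ (-0.741, -0.608, -0.285); φ = arcsin(p_z) ≈ -16.53°, λ = atan2(p_y, p_x) ≈ -140.60°.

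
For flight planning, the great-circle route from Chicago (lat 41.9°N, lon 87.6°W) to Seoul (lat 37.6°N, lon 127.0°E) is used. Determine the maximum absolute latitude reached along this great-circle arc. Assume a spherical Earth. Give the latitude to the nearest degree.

The great circle lies in the plane with unit normal n̂ = (p₁ × p₂)/|p₁ × p₂|.
Here n̂_z ≈ -0.336; the vertex latitude is φ_max = arccos|n̂_z| ≈ 70.4°.
Check via Clairaut: cos φ_max = |cos φ₁| · sin C = cos(41.9°)·sin(26.8°) ≈ 0.336, again giving ≈ 70.4°.

≈ 70°N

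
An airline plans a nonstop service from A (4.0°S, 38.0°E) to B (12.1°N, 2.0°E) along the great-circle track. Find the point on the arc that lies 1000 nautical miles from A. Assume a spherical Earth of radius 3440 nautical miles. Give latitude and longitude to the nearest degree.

≈ (3°N, 23°E)

From cos δ = sin φ₁ sin φ₂ + cos φ₁ cos φ₂ cos Δλ, the central angle is δ ≈ 0.685 rad (39.2°). The total great-circle distance is δ·R ≈ 0.685 × 3440 ≈ 2356 nmi, so the target fraction is f = 1000/2356 ≈ 0.424.
Interpolate at f ≈ 0.424 with slerp weights a = sin((1−f)δ)/sin δ ≈ 0.607, b = sin(fδ)/sin δ ≈ 0.453.
p = a·p₁ + b·p₂ ≈ (0.920, 0.388, 0.053); φ = arcsin(p_z) ≈ 3.02°, λ = atan2(p_y, p_x) ≈ 22.88°.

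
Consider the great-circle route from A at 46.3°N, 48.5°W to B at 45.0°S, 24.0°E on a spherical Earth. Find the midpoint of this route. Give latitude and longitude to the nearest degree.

The haversine formula gives a central angle δ ≈ 1.944 rad (111.4°) between the endpoints.
Interpolate at f = 1/2 with slerp weights a = sin((1−f)δ)/sin δ ≈ 0.887, b = sin(fδ)/sin δ ≈ 0.887.
p = a·p₁ + b·p₂ ≈ (0.979, -0.204, 0.014); φ = arcsin(p_z) ≈ 0.81°, λ = atan2(p_y, p_x) ≈ -11.76°.

≈ 1°N, 12°W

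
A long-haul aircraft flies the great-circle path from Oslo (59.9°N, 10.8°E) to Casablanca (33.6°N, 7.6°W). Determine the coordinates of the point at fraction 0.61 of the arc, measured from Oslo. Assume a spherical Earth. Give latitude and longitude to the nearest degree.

≈ (44°N, 2°W)

From cos δ = sin φ₁ sin φ₂ + cos φ₁ cos φ₂ cos Δλ, the central angle is δ ≈ 0.505 rad (28.9°).
Interpolate at f = 0.61 with slerp weights a = sin((1−f)δ)/sin δ ≈ 0.404, b = sin(fδ)/sin δ ≈ 0.627.
p = a·p₁ + b·p₂ ≈ (0.717, -0.031, 0.697); φ = arcsin(p_z) ≈ 44.17°, λ = atan2(p_y, p_x) ≈ -2.48°.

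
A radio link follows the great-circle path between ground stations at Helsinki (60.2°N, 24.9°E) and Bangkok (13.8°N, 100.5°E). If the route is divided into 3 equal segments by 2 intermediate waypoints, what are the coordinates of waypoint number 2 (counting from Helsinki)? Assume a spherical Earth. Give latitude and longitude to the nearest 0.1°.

From cos δ = sin φ₁ sin φ₂ + cos φ₁ cos φ₂ cos Δλ, the central angle is δ ≈ 1.238 rad (70.9°).
Interpolate at f = 2/3 with slerp weights a = sin((1−f)δ)/sin δ ≈ 0.424, b = sin(fδ)/sin δ ≈ 0.777.
p = a·p₁ + b·p₂ ≈ (0.054, 0.831, 0.554); φ = arcsin(p_z) ≈ 33.61°, λ = atan2(p_y, p_x) ≈ 86.30°.

≈ 33.6°N, 86.3°E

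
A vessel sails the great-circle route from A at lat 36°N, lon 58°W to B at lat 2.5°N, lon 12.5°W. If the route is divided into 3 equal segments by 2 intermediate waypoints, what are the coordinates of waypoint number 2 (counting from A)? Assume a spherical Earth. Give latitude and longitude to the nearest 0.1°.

Convert each endpoint to a unit vector on the sphere (x = cos φ cos λ, y = cos φ sin λ, z = sin φ).
The central angle between the endpoints is δ = arccos(p₁·p₂) ≈ 0.937 rad (53.7°).
Interpolate at f = 2/3 with slerp weights a = sin((1−f)δ)/sin δ ≈ 0.381, b = sin(fδ)/sin δ ≈ 0.726.
p = a·p₁ + b·p₂ ≈ (0.871, -0.419, 0.256); φ = arcsin(p_z) ≈ 14.82°, λ = atan2(p_y, p_x) ≈ -25.66°.

≈ lat 14.8°N, lon 25.7°W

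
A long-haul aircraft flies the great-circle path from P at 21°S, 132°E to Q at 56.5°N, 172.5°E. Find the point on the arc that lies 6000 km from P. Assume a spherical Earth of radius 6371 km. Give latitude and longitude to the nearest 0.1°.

≈ 29.6°N, 151.6°E

Convert each endpoint to a unit vector on the sphere (x = cos φ cos λ, y = cos φ sin λ, z = sin φ).
The central angle between the endpoints is δ = arccos(p₁·p₂) ≈ 1.478 rad (84.7°). The total great-circle distance is δ·R ≈ 1.478 × 6371 ≈ 9414 km, so the target fraction is f = 6000/9414 ≈ 0.637.
Interpolate at f ≈ 0.637 with slerp weights a = sin((1−f)δ)/sin δ ≈ 0.513, b = sin(fδ)/sin δ ≈ 0.812.
p = a·p₁ + b·p₂ ≈ (-0.765, 0.414, 0.493); φ = arcsin(p_z) ≈ 29.57°, λ = atan2(p_y, p_x) ≈ 151.55°.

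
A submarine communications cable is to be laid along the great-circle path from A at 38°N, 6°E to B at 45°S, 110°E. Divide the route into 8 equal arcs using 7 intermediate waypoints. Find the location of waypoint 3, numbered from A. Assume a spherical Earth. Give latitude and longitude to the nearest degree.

≈ 6°N, 44°E

From cos δ = sin φ₁ sin φ₂ + cos φ₁ cos φ₂ cos Δλ, the central angle is δ ≈ 2.177 rad (124.8°).
Interpolate at f = 3/8 with slerp weights a = sin((1−f)δ)/sin δ ≈ 1.191, b = sin(fδ)/sin δ ≈ 0.887.
p = a·p₁ + b·p₂ ≈ (0.718, 0.688, 0.106); φ = arcsin(p_z) ≈ 6.07°, λ = atan2(p_y, p_x) ≈ 43.74°.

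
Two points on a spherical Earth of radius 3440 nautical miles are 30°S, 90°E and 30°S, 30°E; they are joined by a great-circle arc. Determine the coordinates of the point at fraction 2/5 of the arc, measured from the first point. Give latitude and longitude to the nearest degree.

Write both endpoints as unit vectors p₁, p₂ with components (cos φ cos λ, cos φ sin λ, sin φ).
The central angle between the endpoints is δ = arccos(p₁·p₂) ≈ 0.896 rad (51.3°).
Interpolate at f = 2/5 with slerp weights a = sin((1−f)δ)/sin δ ≈ 0.656, b = sin(fδ)/sin δ ≈ 0.449.
p = a·p₁ + b·p₂ ≈ (0.337, 0.762, -0.552); φ = arcsin(p_z) ≈ -33.54°, λ = atan2(p_y, p_x) ≈ 66.16°.

≈ 34°S, 66°E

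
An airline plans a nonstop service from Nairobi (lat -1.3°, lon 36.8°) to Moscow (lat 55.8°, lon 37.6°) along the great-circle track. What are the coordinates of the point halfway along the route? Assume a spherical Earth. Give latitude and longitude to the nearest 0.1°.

Write both endpoints as unit vectors p₁, p₂ with components (cos φ cos λ, cos φ sin λ, sin φ).
The central angle between the endpoints is δ = arccos(p₁·p₂) ≈ 0.997 rad (57.1°).
Interpolate at f = 1/2 with slerp weights a = sin((1−f)δ)/sin δ ≈ 0.569, b = sin(fδ)/sin δ ≈ 0.569.
p = a·p₁ + b·p₂ ≈ (0.709, 0.536, 0.458); φ = arcsin(p_z) ≈ 27.25°, λ = atan2(p_y, p_x) ≈ 37.09°.

≈ lat 27.3°, lon 37.1°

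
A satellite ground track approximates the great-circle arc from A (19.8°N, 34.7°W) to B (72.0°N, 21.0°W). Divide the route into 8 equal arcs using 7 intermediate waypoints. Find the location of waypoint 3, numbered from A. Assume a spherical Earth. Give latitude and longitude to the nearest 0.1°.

≈ (39.5°N, 32.4°W)

Convert each endpoint to a unit vector on the sphere (x = cos φ cos λ, y = cos φ sin λ, z = sin φ).
The central angle between the endpoints is δ = arccos(p₁·p₂) ≈ 0.921 rad (52.8°).
Interpolate at f = 3/8 with slerp weights a = sin((1−f)δ)/sin δ ≈ 0.684, b = sin(fδ)/sin δ ≈ 0.425.
p = a·p₁ + b·p₂ ≈ (0.652, -0.413, 0.636); φ = arcsin(p_z) ≈ 39.50°, λ = atan2(p_y, p_x) ≈ -32.39°.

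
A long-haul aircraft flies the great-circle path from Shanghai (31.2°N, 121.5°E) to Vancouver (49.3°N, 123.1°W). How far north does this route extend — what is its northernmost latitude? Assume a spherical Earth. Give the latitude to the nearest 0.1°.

The great circle lies in the plane with unit normal n̂ = (p₁ × p₂)/|p₁ × p₂|.
Here n̂_z ≈ +0.510; the vertex latitude is φ_max = arccos|n̂_z| ≈ 59.3°.
Check via Clairaut: cos φ_max = |cos φ₁| · sin C = cos(31.2°)·sin(36.6°) ≈ 0.510, again giving ≈ 59.3°.

≈ 59.3°N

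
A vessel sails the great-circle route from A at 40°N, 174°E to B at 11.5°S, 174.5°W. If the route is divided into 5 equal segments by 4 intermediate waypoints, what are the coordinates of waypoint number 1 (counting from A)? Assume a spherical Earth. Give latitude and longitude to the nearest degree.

Write both endpoints as unit vectors p₁, p₂ with components (cos φ cos λ, cos φ sin λ, sin φ).
The central angle between the endpoints is δ = arccos(p₁·p₂) ≈ 0.918 rad (52.6°).
Interpolate at f = 1/5 with slerp weights a = sin((1−f)δ)/sin δ ≈ 0.844, b = sin(fδ)/sin δ ≈ 0.230.
p = a·p₁ + b·p₂ ≈ (-0.867, 0.046, 0.496); φ = arcsin(p_z) ≈ 29.76°, λ = atan2(p_y, p_x) ≈ 176.96°.

≈ 30°N, 177°E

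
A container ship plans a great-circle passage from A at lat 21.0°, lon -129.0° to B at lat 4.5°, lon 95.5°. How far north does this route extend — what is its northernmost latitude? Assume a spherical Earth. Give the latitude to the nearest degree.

The great circle lies in the plane with unit normal n̂ = (p₁ × p₂)/|p₁ × p₂|.
Here n̂_z ≈ -0.845; the vertex latitude is φ_max = arccos|n̂_z| ≈ 32.3°.

≈ 32°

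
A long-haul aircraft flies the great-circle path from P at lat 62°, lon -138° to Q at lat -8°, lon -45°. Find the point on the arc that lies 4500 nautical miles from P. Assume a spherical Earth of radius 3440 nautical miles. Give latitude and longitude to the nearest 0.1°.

≈ lat 12.7°, lon -56.2°

The haversine formula gives a central angle δ ≈ 1.719 rad (98.5°) between the endpoints. The total great-circle distance is δ·R ≈ 1.719 × 3440 ≈ 5912 nmi, so the target fraction is f = 4500/5912 ≈ 0.761.
Interpolate at f ≈ 0.761 with slerp weights a = sin((1−f)δ)/sin δ ≈ 0.403, b = sin(fδ)/sin δ ≈ 0.976.
p = a·p₁ + b·p₂ ≈ (0.543, -0.810, 0.220); φ = arcsin(p_z) ≈ 12.73°, λ = atan2(p_y, p_x) ≈ -56.18°.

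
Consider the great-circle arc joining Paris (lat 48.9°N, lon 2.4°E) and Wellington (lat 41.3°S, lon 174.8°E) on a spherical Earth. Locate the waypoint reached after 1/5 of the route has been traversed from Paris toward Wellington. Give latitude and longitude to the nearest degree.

≈ lat 66°N, lon 61°E

Write both endpoints as unit vectors p₁, p₂ with components (cos φ cos λ, cos φ sin λ, sin φ).
The central angle between the endpoints is δ = arccos(p₁·p₂) ≈ 2.979 rad (170.7°).
Interpolate at f = 1/5 with slerp weights a = sin((1−f)δ)/sin δ ≈ 4.258, b = sin(fδ)/sin δ ≈ 3.476.
p = a·p₁ + b·p₂ ≈ (0.196, 0.354, 0.915); φ = arcsin(p_z) ≈ 66.14°, λ = atan2(p_y, p_x) ≈ 61.01°.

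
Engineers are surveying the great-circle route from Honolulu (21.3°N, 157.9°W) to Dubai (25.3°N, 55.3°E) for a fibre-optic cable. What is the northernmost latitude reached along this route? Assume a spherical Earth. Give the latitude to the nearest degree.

≈ 56°N

The great circle lies in the plane with unit normal n̂ = (p₁ × p₂)/|p₁ × p₂|.
Here n̂_z ≈ -0.552; the vertex latitude is φ_max = arccos|n̂_z| ≈ 56.5°.
Check via Clairaut: cos φ_max = |cos φ₁| · sin C = cos(21.3°)·sin(36.3°) ≈ 0.552, again giving ≈ 56.5°.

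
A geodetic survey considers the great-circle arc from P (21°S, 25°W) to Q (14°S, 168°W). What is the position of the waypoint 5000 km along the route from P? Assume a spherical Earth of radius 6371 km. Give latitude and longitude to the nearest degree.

Convert each endpoint to a unit vector on the sphere (x = cos φ cos λ, y = cos φ sin λ, z = sin φ).
The central angle between the endpoints is δ = arccos(p₁·p₂) ≈ 2.261 rad (129.5°). The total great-circle distance is δ·R ≈ 2.261 × 6371 ≈ 14405 km, so the target fraction is f = 5000/14405 ≈ 0.347.
Interpolate at f ≈ 0.347 with slerp weights a = sin((1−f)δ)/sin δ ≈ 1.291, b = sin(fδ)/sin δ ≈ 0.916.
p = a·p₁ + b·p₂ ≈ (0.223, -0.694, -0.684); φ = arcsin(p_z) ≈ -43.19°, λ = atan2(p_y, p_x) ≈ -72.23°.

≈ (43°S, 72°W)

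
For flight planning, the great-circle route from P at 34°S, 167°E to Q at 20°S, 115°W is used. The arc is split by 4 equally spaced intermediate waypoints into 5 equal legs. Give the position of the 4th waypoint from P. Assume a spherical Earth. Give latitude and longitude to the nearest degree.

From cos δ = sin φ₁ sin φ₂ + cos φ₁ cos φ₂ cos Δλ, the central angle is δ ≈ 1.210 rad (69.3°).
Interpolate at f = 4/5 with slerp weights a = sin((1−f)δ)/sin δ ≈ 0.256, b = sin(fδ)/sin δ ≈ 0.880.
p = a·p₁ + b·p₂ ≈ (-0.557, -0.702, -0.444); φ = arcsin(p_z) ≈ -26.38°, λ = atan2(p_y, p_x) ≈ -128.40°.

≈ 26°S, 128°W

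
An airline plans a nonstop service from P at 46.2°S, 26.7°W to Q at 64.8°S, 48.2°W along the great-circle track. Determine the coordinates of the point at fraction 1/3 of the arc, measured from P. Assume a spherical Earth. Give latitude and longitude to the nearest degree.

≈ 53°S, 32°W

Write both endpoints as unit vectors p₁, p₂ with components (cos φ cos λ, cos φ sin λ, sin φ).
The central angle between the endpoints is δ = arccos(p₁·p₂) ≈ 0.384 rad (22.0°).
Interpolate at f = 1/3 with slerp weights a = sin((1−f)δ)/sin δ ≈ 0.676, b = sin(fδ)/sin δ ≈ 0.341.
p = a·p₁ + b·p₂ ≈ (0.515, -0.318, -0.796); φ = arcsin(p_z) ≈ -52.76°, λ = atan2(p_y, p_x) ≈ -31.74°.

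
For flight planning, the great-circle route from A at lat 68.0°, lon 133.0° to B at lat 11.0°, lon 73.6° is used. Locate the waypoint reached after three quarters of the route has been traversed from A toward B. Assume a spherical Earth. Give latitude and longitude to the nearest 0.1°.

The haversine formula gives a central angle δ ≈ 1.198 rad (68.6°) between the endpoints.
Interpolate at f = 3/4 with slerp weights a = sin((1−f)δ)/sin δ ≈ 0.317, b = sin(fδ)/sin δ ≈ 0.840.
p = a·p₁ + b·p₂ ≈ (0.152, 0.878, 0.454); φ = arcsin(p_z) ≈ 27.00°, λ = atan2(p_y, p_x) ≈ 80.18°.

≈ lat 27.0°, lon 80.2°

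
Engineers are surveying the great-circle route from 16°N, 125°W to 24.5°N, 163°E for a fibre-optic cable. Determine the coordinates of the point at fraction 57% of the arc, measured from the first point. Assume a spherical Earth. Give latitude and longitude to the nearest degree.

From cos δ = sin φ₁ sin φ₂ + cos φ₁ cos φ₂ cos Δλ, the central angle is δ ≈ 1.176 rad (67.4°).
Interpolate at f = 0.57 with slerp weights a = sin((1−f)δ)/sin δ ≈ 0.525, b = sin(fδ)/sin δ ≈ 0.673.
p = a·p₁ + b·p₂ ≈ (-0.875, -0.234, 0.424); φ = arcsin(p_z) ≈ 25.07°, λ = atan2(p_y, p_x) ≈ -165.02°.

≈ 25°N, 165°W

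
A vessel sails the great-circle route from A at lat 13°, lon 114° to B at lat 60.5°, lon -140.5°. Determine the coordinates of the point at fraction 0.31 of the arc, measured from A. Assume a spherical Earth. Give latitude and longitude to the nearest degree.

Convert each endpoint to a unit vector on the sphere (x = cos φ cos λ, y = cos φ sin λ, z = sin φ).
The central angle between the endpoints is δ = arccos(p₁·p₂) ≈ 1.503 rad (86.1°).
Interpolate at f = 0.31 with slerp weights a = sin((1−f)δ)/sin δ ≈ 0.863, b = sin(fδ)/sin δ ≈ 0.450.
p = a·p₁ + b·p₂ ≈ (-0.513, 0.627, 0.586); φ = arcsin(p_z) ≈ 35.88°, λ = atan2(p_y, p_x) ≈ 129.29°.

≈ lat 36°, lon 129°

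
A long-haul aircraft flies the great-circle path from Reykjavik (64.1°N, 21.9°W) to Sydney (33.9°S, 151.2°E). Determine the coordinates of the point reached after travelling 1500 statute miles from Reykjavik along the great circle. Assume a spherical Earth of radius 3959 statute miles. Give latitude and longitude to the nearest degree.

≈ 84°N, 21°E

Convert each endpoint to a unit vector on the sphere (x = cos φ cos λ, y = cos φ sin λ, z = sin φ).
The central angle between the endpoints is δ = arccos(p₁·p₂) ≈ 2.609 rad (149.5°). The total great-circle distance is δ·R ≈ 2.609 × 3959 ≈ 10330 mi, so the target fraction is f = 1500/10330 ≈ 0.145.
Interpolate at f ≈ 0.145 with slerp weights a = sin((1−f)δ)/sin δ ≈ 1.557, b = sin(fδ)/sin δ ≈ 0.729.
p = a·p₁ + b·p₂ ≈ (0.101, 0.038, 0.994); φ = arcsin(p_z) ≈ 83.81°, λ = atan2(p_y, p_x) ≈ 20.50°.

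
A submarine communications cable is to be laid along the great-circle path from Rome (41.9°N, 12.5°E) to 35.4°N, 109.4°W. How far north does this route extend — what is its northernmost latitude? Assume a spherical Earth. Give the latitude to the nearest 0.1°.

≈ 58.9°N

The great circle lies in the plane with unit normal n̂ = (p₁ × p₂)/|p₁ × p₂|.
Here n̂_z ≈ -0.516; the vertex latitude is φ_max = arccos|n̂_z| ≈ 58.9°.
Check via Clairaut: cos φ_max = |cos φ₁| · sin C = cos(41.9°)·sin(43.9°) ≈ 0.516, again giving ≈ 58.9°.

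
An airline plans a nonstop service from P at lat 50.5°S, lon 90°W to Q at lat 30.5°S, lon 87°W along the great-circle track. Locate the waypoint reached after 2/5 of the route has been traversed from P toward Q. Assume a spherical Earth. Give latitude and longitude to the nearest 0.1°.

≈ lat 42.5°S, lon 88.6°W

Write both endpoints as unit vectors p₁, p₂ with components (cos φ cos λ, cos φ sin λ, sin φ).
The central angle between the endpoints is δ = arccos(p₁·p₂) ≈ 0.351 rad (20.1°).
Interpolate at f = 2/5 with slerp weights a = sin((1−f)δ)/sin δ ≈ 0.608, b = sin(fδ)/sin δ ≈ 0.407.
p = a·p₁ + b·p₂ ≈ (0.018, -0.737, -0.676); φ = arcsin(p_z) ≈ -42.51°, λ = atan2(p_y, p_x) ≈ -88.57°.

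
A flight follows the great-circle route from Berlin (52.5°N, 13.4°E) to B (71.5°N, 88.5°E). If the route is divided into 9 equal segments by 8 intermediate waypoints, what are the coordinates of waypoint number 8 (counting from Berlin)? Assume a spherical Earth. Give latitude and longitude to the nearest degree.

≈ (72°N, 76°E)

Write both endpoints as unit vectors p₁, p₂ with components (cos φ cos λ, cos φ sin λ, sin φ).
The central angle between the endpoints is δ = arccos(p₁·p₂) ≈ 0.640 rad (36.7°).
Interpolate at f = 8/9 with slerp weights a = sin((1−f)δ)/sin δ ≈ 0.119, b = sin(fδ)/sin δ ≈ 0.902.
p = a·p₁ + b·p₂ ≈ (0.078, 0.303, 0.950); φ = arcsin(p_z) ≈ 71.77°, λ = atan2(p_y, p_x) ≈ 75.57°.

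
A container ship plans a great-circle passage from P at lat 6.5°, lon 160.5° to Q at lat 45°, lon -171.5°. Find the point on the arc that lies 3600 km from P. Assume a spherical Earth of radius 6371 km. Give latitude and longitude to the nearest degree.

Convert each endpoint to a unit vector on the sphere (x = cos φ cos λ, y = cos φ sin λ, z = sin φ).
The central angle between the endpoints is δ = arccos(p₁·p₂) ≈ 0.795 rad (45.5°). The total great-circle distance is δ·R ≈ 0.795 × 6371 ≈ 5064 km, so the target fraction is f = 3600/5064 ≈ 0.711.
Interpolate at f ≈ 0.711 with slerp weights a = sin((1−f)δ)/sin δ ≈ 0.319, b = sin(fδ)/sin δ ≈ 0.750.
p = a·p₁ + b·p₂ ≈ (-0.824, 0.027, 0.567); φ = arcsin(p_z) ≈ 34.51°, λ = atan2(p_y, p_x) ≈ 178.09°.

≈ lat 35°, lon 178°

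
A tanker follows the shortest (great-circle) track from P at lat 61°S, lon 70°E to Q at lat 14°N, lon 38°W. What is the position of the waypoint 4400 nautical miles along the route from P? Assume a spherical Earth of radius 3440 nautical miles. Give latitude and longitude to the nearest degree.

Convert each endpoint to a unit vector on the sphere (x = cos φ cos λ, y = cos φ sin λ, z = sin φ).
The central angle between the endpoints is δ = arccos(p₁·p₂) ≈ 1.936 rad (110.9°). The total great-circle distance is δ·R ≈ 1.936 × 3440 ≈ 6659 nmi, so the target fraction is f = 4400/6659 ≈ 0.661.
Interpolate at f ≈ 0.661 with slerp weights a = sin((1−f)δ)/sin δ ≈ 0.654, b = sin(fδ)/sin δ ≈ 1.025.
p = a·p₁ + b·p₂ ≈ (0.892, -0.315, -0.324); φ = arcsin(p_z) ≈ -18.88°, λ = atan2(p_y, p_x) ≈ -19.43°.

≈ lat 19°S, lon 19°W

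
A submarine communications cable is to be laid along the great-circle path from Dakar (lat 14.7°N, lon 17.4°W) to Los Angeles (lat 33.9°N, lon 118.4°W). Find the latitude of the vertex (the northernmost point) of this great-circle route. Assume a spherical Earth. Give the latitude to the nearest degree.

The great circle lies in the plane with unit normal n̂ = (p₁ × p₂)/|p₁ × p₂|.
Here n̂_z ≈ -0.788; the vertex latitude is φ_max = arccos|n̂_z| ≈ 38.0°.

≈ 38°N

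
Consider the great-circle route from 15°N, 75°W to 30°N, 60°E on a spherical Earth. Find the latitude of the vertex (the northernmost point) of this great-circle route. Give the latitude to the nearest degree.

The great circle lies in the plane with unit normal n̂ = (p₁ × p₂)/|p₁ × p₂|.
Here n̂_z ≈ +0.667; the vertex latitude is φ_max = arccos|n̂_z| ≈ 48.2°.
Check via Clairaut: cos φ_max = |cos φ₁| · sin C = cos(15.0°)·sin(43.7°) ≈ 0.667, again giving ≈ 48.2°.

≈ 48°N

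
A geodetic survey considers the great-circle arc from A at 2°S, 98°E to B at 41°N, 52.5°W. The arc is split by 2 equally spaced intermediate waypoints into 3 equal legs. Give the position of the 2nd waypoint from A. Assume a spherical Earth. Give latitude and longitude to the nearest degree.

Write both endpoints as unit vectors p₁, p₂ with components (cos φ cos λ, cos φ sin λ, sin φ).
The central angle between the endpoints is δ = arccos(p₁·p₂) ≈ 2.318 rad (132.8°).
Interpolate at f = 2/3 with slerp weights a = sin((1−f)δ)/sin δ ≈ 0.951, b = sin(fδ)/sin δ ≈ 1.362.
p = a·p₁ + b·p₂ ≈ (0.494, 0.126, 0.861); φ = arcsin(p_z) ≈ 59.38°, λ = atan2(p_y, p_x) ≈ 14.28°.

≈ 59°N, 14°E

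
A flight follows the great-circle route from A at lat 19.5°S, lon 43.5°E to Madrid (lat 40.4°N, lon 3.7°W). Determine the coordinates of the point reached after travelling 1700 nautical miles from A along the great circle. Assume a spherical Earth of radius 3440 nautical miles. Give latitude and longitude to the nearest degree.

≈ lat 4°N, lon 27°E

Write both endpoints as unit vectors p₁, p₂ with components (cos φ cos λ, cos φ sin λ, sin φ).
The central angle between the endpoints is δ = arccos(p₁·p₂) ≈ 1.296 rad (74.3°). The total great-circle distance is δ·R ≈ 1.296 × 3440 ≈ 4458 nmi, so the target fraction is f = 1700/4458 ≈ 0.381.
Interpolate at f ≈ 0.381 with slerp weights a = sin((1−f)δ)/sin δ ≈ 0.747, b = sin(fδ)/sin δ ≈ 0.493.
p = a·p₁ + b·p₂ ≈ (0.885, 0.460, 0.070); φ = arcsin(p_z) ≈ 4.02°, λ = atan2(p_y, p_x) ≈ 27.48°.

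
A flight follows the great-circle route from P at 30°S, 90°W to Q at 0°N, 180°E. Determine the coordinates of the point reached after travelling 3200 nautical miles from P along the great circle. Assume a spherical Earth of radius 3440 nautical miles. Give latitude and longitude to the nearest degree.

The haversine formula gives a central angle δ ≈ 1.571 rad (90.0°) between the endpoints. The total great-circle distance is δ·R ≈ 1.571 × 3440 ≈ 5404 nmi, so the target fraction is f = 3200/5404 ≈ 0.592.
Interpolate at f ≈ 0.592 with slerp weights a = sin((1−f)δ)/sin δ ≈ 0.598, b = sin(fδ)/sin δ ≈ 0.802.
p = a·p₁ + b·p₂ ≈ (-0.802, -0.518, -0.299); φ = arcsin(p_z) ≈ -17.39°, λ = atan2(p_y, p_x) ≈ -147.16°.

≈ 17°S, 147°W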